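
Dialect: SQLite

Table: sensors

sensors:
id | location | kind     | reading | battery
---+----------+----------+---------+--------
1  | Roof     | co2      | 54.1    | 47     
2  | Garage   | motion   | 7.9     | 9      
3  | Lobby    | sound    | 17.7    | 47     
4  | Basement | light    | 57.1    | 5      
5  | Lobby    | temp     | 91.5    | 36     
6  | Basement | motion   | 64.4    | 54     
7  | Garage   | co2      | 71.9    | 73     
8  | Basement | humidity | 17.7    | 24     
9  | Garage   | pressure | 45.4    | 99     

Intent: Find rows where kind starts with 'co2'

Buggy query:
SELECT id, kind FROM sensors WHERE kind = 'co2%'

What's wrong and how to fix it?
Bug: Wildcards only work with LIKE; '=' treats '%' as a literal character

Fix: Replace '=' with LIKE so 'co2%' is treated as a pattern

Corrected query:
SELECT id, kind FROM sensors WHERE kind LIKE 'co2%'

Result:
id | kind
---+-----
1  | co2 
7  | co2 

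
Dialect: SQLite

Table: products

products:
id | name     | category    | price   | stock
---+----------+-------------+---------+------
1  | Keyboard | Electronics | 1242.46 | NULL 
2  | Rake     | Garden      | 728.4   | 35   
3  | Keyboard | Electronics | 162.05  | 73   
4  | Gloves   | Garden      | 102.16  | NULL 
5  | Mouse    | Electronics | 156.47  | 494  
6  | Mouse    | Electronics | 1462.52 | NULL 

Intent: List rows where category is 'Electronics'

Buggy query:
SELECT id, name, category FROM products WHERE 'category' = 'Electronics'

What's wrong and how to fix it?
Bug: 'category' in single quotes is a string literal, not the column; the comparison is literal-vs-literal and never true

Fix: Reference the column as category without single quotes

Corrected query:
SELECT id, name, category FROM products WHERE category = 'Electronics'

Result:
id | name     | category   
---+----------+------------
1  | Keyboard | Electronics
3  | Keyboard | Electronics
5  | Mouse    | Electronics
6  | Mouse    | Electronics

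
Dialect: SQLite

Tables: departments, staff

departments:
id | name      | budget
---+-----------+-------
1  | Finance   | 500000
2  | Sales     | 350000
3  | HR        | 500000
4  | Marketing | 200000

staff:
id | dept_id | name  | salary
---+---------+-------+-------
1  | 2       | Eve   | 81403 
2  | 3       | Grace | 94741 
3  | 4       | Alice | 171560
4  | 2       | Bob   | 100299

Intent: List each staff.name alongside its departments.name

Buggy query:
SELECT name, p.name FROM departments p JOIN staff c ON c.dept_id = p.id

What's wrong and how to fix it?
Bug: 'name' exists in both joined tables, so the database can't tell which one is meant

Fix: Prefix ambiguous columns with the table alias

Corrected query:
SELECT c.name, p.name FROM departments p JOIN staff c ON c.dept_id = p.id

Result:
name  | name     
------+----------
Eve   | Sales    
Grace | HR       
Alice | Marketing
Bob   | Sales    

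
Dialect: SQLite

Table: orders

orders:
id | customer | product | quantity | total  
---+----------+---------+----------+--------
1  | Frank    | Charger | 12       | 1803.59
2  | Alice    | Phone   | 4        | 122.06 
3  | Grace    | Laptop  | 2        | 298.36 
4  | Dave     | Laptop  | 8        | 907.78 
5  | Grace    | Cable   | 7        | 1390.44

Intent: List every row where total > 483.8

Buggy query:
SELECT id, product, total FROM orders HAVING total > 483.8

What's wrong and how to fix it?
Bug: This is a non-aggregate query (no GROUP BY, no aggregates), so in SQLite the HAVING clause is invalid here; a row-level condition belongs in WHERE

Fix: Use WHERE for row-level filtering

Corrected query:
SELECT id, product, total FROM orders WHERE total > 483.8

Result:
id | product | total  
---+---------+--------
1  | Charger | 1803.59
4  | Laptop  | 907.78 
5  | Cable   | 1390.44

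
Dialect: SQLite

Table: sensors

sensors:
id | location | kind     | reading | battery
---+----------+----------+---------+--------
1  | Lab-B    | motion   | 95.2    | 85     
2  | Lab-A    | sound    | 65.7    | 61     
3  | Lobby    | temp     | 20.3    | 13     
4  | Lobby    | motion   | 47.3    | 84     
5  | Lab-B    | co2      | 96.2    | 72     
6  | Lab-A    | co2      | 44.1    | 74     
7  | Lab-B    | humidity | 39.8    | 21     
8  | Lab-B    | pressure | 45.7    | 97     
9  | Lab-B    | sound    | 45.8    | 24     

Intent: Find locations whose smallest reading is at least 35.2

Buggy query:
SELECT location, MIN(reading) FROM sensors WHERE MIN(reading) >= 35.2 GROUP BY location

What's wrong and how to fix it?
Bug: MIN() in WHERE is a misuse of aggregate

Fix: Replace WHERE with HAVING after the GROUP BY

Corrected query:
SELECT location, MIN(reading) FROM sensors GROUP BY location HAVING MIN(reading) >= 35.2

Result:
location | MIN(reading)
---------+-------------
Lab-A    | 44.1        
Lab-B    | 39.8        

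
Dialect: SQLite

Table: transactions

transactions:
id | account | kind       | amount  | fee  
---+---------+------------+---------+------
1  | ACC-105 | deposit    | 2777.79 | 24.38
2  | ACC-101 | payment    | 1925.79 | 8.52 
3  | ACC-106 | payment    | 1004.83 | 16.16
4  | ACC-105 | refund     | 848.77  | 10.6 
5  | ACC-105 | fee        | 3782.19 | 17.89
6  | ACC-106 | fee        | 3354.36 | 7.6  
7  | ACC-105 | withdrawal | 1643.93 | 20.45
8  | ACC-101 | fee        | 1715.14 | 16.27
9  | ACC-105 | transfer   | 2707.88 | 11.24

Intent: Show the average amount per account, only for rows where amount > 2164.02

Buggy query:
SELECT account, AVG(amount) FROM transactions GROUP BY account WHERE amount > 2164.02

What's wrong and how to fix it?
Bug: WHERE cannot follow GROUP BY

Fix: Place WHERE between FROM and GROUP BY

Corrected query:
SELECT account, AVG(amount) FROM transactions WHERE amount > 2164.02 GROUP BY account

Result:
account | AVG(amount)
--------+------------
ACC-105 | 3089.286667
ACC-106 | 3354.36    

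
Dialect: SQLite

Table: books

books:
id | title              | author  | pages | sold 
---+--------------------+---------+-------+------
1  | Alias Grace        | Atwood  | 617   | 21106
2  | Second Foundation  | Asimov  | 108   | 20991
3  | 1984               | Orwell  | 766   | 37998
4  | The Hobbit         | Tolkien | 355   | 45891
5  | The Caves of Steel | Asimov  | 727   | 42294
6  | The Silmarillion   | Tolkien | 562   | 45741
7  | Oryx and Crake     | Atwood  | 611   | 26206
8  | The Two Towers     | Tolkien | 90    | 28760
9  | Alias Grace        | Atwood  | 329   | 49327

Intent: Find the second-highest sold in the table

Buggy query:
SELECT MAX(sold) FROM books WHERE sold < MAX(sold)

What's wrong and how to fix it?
Bug: The inner MAX is an aggregate inside WHERE, which is not allowed

Fix: Compute the overall MAX in a subquery, then take MAX of rows below it

Corrected query:
SELECT MAX(sold) FROM books WHERE sold < (SELECT MAX(sold) FROM books)

Result:
MAX(sold)
---------
45891    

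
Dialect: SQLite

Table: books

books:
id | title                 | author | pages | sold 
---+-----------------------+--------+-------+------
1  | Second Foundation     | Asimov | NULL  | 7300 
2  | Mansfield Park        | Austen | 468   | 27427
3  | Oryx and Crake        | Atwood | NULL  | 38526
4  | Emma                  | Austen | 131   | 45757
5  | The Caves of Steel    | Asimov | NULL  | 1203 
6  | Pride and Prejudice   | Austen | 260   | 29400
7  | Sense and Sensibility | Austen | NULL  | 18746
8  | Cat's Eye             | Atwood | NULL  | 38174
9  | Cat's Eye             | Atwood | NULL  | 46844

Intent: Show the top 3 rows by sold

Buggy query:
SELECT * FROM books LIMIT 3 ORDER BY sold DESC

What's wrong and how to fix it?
Bug: LIMIT must come after ORDER BY

Fix: Sort with ORDER BY, then apply LIMIT

Corrected query:
SELECT * FROM books ORDER BY sold DESC LIMIT 3

Result:
id | title          | author | pages | sold 
---+----------------+--------+-------+------
9  | Cat's Eye      | Atwood | NULL  | 46844
4  | Emma           | Austen | 131   | 45757
3  | Oryx and Crake | Atwood | NULL  | 38526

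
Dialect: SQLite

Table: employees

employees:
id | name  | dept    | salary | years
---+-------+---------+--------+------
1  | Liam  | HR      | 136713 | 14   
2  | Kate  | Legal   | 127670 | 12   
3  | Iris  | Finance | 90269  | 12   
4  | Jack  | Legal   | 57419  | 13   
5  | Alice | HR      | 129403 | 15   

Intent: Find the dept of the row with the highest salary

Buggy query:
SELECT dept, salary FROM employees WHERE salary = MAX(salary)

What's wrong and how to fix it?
Bug: WHERE is evaluated per row; an aggregate over the whole table isn't defined there

Fix: Wrap MAX in a scalar subquery so WHERE compares against a single value

Corrected query:
SELECT dept, salary FROM employees WHERE salary = (SELECT MAX(salary) FROM employees)

Result:
dept | salary
-----+-------
HR   | 136713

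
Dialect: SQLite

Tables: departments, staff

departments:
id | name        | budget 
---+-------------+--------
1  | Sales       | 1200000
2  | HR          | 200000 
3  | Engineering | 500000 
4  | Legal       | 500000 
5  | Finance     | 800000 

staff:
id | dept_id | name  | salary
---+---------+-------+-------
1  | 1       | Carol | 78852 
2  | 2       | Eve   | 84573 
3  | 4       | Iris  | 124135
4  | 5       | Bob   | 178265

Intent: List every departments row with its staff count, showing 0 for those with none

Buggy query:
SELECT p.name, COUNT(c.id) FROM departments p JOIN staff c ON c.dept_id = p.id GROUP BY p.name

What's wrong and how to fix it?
Bug: INNER JOIN drops departments rows that have no matching staff rows

Fix: Use LEFT JOIN so parents without children still appear (COUNT(c.id) gives 0)

Corrected query:
SELECT p.name, COUNT(c.id) FROM departments p LEFT JOIN staff c ON c.dept_id = p.id GROUP BY p.name

Result:
name        | COUNT(c.id)
------------+------------
Engineering | 0          
Finance     | 1          
HR          | 1          
Legal       | 1          
Sales       | 1          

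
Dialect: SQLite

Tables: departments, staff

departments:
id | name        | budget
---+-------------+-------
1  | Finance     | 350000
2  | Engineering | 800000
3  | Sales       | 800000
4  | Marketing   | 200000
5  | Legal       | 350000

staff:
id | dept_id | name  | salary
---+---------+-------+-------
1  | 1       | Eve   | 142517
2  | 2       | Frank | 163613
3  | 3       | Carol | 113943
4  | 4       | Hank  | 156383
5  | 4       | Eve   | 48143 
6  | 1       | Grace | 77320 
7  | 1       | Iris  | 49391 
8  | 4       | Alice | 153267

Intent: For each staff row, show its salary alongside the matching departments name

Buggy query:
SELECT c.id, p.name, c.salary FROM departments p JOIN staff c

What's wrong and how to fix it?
Bug: JOIN with no ON clause produces a cartesian product; every staff row pairs with every departments row

Fix: Add ON c.dept_id = p.id to the JOIN

Corrected query:
SELECT c.id, p.name, c.salary FROM departments p JOIN staff c ON c.dept_id = p.id

Result:
id | name        | salary
---+-------------+-------
1  | Finance     | 142517
2  | Engineering | 163613
3  | Sales       | 113943
4  | Marketing   | 156383
5  | Marketing   | 48143 
6  | Finance     | 77320 
7  | Finance     | 49391 
8  | Marketing   | 153267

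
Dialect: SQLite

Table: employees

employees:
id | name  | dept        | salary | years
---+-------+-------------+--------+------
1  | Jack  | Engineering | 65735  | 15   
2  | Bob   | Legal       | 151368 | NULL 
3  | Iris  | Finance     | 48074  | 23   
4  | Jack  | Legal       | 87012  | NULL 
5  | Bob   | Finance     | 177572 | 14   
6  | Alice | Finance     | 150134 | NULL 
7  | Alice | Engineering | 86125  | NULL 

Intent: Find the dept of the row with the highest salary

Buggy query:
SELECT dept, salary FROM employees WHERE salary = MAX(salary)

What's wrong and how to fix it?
Bug: WHERE is evaluated per row; an aggregate over the whole table isn't defined there

Fix: Wrap MAX in a scalar subquery so WHERE compares against a single value

Corrected query:
SELECT dept, salary FROM employees WHERE salary = (SELECT MAX(salary) FROM employees)

Result:
dept    | salary
--------+-------
Finance | 177572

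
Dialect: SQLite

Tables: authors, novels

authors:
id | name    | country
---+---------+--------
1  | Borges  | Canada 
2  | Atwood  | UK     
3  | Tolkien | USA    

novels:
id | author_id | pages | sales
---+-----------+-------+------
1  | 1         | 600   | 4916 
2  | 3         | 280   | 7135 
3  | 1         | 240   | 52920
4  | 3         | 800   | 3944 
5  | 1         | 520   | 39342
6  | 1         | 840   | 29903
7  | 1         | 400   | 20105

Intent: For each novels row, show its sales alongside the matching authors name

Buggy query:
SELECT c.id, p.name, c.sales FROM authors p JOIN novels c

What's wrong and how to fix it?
Bug: Missing join condition: each novels row is matched to all authors rows instead of just its own

Fix: Add ON c.author_id = p.id to the JOIN

Corrected query:
SELECT c.id, p.name, c.sales FROM authors p JOIN novels c ON c.author_id = p.id

Result:
id | name    | sales
---+---------+------
1  | Borges  | 4916 
2  | Tolkien | 7135 
3  | Borges  | 52920
4  | Tolkien | 3944 
5  | Borges  | 39342
6  | Borges  | 29903
7  | Borges  | 20105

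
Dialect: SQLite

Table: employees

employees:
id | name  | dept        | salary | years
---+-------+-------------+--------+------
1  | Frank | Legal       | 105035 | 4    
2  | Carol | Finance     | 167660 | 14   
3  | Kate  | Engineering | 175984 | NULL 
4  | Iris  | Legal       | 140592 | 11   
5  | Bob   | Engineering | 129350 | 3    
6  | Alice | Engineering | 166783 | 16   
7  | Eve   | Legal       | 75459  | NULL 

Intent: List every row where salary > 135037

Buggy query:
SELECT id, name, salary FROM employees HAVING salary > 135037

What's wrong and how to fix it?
Bug: This is a non-aggregate query (no GROUP BY, no aggregates), so in SQLite the HAVING clause is invalid here; a row-level condition belongs in WHERE

Fix: Use WHERE for row-level filtering

Corrected query:
SELECT id, name, salary FROM employees WHERE salary > 135037

Result:
id | name  | salary
---+-------+-------
2  | Carol | 167660
3  | Kate  | 175984
4  | Iris  | 140592
6  | Alice | 166783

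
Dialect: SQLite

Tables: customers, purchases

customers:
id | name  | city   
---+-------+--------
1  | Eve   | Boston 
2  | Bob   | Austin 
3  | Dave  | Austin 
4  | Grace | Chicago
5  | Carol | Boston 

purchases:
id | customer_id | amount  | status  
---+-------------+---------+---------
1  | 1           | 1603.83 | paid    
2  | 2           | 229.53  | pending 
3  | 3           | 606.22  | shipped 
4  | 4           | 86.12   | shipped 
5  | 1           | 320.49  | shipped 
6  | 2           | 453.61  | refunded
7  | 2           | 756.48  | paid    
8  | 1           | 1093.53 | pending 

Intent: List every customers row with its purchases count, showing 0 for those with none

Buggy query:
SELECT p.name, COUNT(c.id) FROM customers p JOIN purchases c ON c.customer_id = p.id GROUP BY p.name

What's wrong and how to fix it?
Bug: INNER JOIN drops customers rows that have no matching purchases rows

Fix: Use LEFT JOIN so parents without children still appear (COUNT(c.id) gives 0)

Corrected query:
SELECT p.name, COUNT(c.id) FROM customers p LEFT JOIN purchases c ON c.customer_id = p.id GROUP BY p.name

Result:
name  | COUNT(c.id)
------+------------
Bob   | 3          
Carol | 0          
Dave  | 1          
Eve   | 3          
Grace | 1          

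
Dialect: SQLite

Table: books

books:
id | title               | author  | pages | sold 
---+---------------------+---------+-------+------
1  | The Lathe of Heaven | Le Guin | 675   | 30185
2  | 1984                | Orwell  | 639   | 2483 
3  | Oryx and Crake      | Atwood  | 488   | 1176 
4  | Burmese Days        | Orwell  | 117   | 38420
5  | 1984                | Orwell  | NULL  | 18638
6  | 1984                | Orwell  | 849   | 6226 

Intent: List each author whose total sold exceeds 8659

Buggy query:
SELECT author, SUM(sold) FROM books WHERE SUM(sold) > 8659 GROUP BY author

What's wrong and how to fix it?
Bug: Aggregate functions cannot appear in a WHERE clause

Fix: Use HAVING (which filters groups after aggregation) instead of WHERE

Corrected query:
SELECT author, SUM(sold) FROM books GROUP BY author HAVING SUM(sold) > 8659

Result:
author  | SUM(sold)
--------+----------
Le Guin | 30185    
Orwell  | 65767    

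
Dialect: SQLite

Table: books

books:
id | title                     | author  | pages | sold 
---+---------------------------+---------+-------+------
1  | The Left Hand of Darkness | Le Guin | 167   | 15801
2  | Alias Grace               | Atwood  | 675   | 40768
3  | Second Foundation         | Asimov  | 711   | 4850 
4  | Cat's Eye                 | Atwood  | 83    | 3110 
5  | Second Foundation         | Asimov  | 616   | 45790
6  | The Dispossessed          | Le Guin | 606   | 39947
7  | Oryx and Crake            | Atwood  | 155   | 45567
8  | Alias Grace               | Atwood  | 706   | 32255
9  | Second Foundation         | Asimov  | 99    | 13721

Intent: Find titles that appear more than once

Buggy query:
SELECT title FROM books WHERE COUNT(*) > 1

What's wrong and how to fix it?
Bug: WHERE can't reference COUNT(*); aggregates are computed after WHERE

Fix: Group first, then use HAVING for the count condition

Corrected query:
SELECT title FROM books GROUP BY title HAVING COUNT(*) > 1

Result:
title            
-----------------
Alias Grace      
Second Foundation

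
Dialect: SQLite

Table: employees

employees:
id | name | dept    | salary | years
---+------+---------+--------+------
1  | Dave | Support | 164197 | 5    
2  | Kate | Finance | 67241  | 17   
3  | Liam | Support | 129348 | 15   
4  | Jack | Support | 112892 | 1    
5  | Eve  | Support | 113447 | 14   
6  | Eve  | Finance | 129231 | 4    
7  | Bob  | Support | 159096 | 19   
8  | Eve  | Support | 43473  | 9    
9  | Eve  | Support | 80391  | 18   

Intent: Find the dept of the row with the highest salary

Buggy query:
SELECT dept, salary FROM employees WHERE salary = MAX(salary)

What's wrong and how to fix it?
Bug: MAX(salary) is an aggregate and cannot be used directly in WHERE

Fix: Wrap MAX in a scalar subquery so WHERE compares against a single value

Corrected query:
SELECT dept, salary FROM employees WHERE salary = (SELECT MAX(salary) FROM employees)

Result:
dept    | salary
--------+-------
Support | 164197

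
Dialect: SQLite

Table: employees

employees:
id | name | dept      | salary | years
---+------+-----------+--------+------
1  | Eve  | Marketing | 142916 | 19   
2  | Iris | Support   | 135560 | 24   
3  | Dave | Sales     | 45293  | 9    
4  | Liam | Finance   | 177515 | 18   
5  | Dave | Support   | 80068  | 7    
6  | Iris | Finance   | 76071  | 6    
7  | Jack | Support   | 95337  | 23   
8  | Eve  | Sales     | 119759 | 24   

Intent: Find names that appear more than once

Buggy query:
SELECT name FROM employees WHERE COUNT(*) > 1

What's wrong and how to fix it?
Bug: COUNT(*) is an aggregate and cannot be used in WHERE

Fix: GROUP BY name, then filter groups with HAVING COUNT(*) > 1

Corrected query:
SELECT name FROM employees GROUP BY name HAVING COUNT(*) > 1

Result:
name
----
Dave
Eve 
Iris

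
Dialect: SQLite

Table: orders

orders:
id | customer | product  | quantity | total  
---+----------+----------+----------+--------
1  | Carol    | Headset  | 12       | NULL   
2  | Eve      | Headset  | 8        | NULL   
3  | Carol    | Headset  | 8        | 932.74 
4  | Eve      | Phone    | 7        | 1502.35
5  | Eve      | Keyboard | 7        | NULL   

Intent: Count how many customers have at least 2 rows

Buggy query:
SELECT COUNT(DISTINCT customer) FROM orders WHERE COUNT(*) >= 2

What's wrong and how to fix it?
Bug: COUNT(*) cannot appear in WHERE; the per-group count doesn't exist yet

Fix: Group first with HAVING COUNT(*) >= 2, then COUNT the resulting groups

Corrected query:
SELECT COUNT(*) FROM (SELECT customer FROM orders GROUP BY customer HAVING COUNT(*) >= 2)

Result:
COUNT(*)
--------
2       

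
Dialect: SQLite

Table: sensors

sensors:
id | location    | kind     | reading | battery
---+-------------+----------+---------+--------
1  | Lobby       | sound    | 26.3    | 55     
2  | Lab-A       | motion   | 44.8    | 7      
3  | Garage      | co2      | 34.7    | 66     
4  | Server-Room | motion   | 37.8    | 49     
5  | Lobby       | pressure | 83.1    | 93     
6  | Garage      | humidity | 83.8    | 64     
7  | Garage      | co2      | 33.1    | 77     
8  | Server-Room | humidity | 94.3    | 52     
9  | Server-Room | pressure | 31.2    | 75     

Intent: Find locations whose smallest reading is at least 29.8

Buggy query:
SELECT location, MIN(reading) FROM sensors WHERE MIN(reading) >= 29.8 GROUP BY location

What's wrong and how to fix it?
Bug: Aggregates like MIN are computed per group after WHERE runs

Fix: Use HAVING for the per-group MIN condition

Corrected query:
SELECT location, MIN(reading) FROM sensors GROUP BY location HAVING MIN(reading) >= 29.8

Result:
location    | MIN(reading)
------------+-------------
Garage      | 33.1        
Lab-A       | 44.8        
Server-Room | 31.2        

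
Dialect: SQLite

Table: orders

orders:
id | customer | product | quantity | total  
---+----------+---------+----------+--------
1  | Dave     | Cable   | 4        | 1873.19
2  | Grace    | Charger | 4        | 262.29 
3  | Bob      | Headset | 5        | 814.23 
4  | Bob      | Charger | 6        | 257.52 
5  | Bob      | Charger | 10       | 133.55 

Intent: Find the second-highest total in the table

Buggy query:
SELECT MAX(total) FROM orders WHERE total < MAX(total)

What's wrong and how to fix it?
Bug: MAX(total) on the right of the comparison is an aggregate-in-WHERE error

Fix: Compute the overall MAX in a subquery, then take MAX of rows below it

Corrected query:
SELECT MAX(total) FROM orders WHERE total < (SELECT MAX(total) FROM orders)

Result:
MAX(total)
----------
814.23    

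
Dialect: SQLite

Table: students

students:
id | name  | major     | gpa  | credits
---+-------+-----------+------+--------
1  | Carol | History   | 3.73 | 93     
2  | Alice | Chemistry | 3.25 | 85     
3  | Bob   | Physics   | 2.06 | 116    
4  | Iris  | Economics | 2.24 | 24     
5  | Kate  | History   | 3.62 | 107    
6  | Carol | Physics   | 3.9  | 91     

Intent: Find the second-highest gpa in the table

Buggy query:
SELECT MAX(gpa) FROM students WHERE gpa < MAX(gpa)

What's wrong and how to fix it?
Bug: The inner MAX is an aggregate inside WHERE, which is not allowed

Fix: Compute the overall MAX in a subquery, then take MAX of rows below it

Corrected query:
SELECT MAX(gpa) FROM students WHERE gpa < (SELECT MAX(gpa) FROM students)

Result:
MAX(gpa)
--------
3.73    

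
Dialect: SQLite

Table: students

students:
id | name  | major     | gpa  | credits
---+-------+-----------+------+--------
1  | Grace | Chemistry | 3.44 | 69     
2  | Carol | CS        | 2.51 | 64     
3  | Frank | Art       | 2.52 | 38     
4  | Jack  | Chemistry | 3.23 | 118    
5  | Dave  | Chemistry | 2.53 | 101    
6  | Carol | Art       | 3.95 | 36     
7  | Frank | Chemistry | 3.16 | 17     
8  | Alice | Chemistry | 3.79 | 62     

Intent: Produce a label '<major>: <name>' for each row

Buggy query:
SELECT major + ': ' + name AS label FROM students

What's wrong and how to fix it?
Bug: '+' is numeric addition; on text columns SQLite converts them to 0 instead of concatenating

Fix: Use the || operator for string concatenation

Corrected query:
SELECT major || ': ' || name AS label FROM students

Result:
label           
----------------
Chemistry: Grace
CS: Carol       
Art: Frank      
Chemistry: Jack 
Chemistry: Dave 
Art: Carol      
Chemistry: Frank
Chemistry: Alice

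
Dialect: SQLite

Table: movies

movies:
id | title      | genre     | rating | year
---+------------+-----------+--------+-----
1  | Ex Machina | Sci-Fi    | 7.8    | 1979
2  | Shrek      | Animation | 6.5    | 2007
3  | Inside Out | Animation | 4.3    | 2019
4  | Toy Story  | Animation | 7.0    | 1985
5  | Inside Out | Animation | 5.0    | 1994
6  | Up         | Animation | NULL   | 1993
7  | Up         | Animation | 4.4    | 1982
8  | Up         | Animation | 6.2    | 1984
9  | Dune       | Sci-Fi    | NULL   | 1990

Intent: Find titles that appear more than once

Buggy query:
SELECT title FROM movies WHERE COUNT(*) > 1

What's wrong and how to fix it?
Bug: COUNT(*) is an aggregate and cannot be used in WHERE

Fix: Group first, then use HAVING for the count condition

Corrected query:
SELECT title FROM movies GROUP BY title HAVING COUNT(*) > 1

Result:
title     
----------
Inside Out
Up        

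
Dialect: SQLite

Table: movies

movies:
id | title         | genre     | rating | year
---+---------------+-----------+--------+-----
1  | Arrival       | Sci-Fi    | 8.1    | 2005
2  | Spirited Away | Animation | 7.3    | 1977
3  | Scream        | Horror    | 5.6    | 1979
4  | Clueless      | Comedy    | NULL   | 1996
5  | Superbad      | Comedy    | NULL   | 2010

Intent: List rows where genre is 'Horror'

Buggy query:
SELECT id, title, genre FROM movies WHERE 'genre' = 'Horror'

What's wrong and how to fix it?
Bug: Single quotes denote string literals in SQL; the column name is being compared as a constant string

Fix: Reference the column as genre without single quotes

Corrected query:
SELECT id, title, genre FROM movies WHERE genre = 'Horror'

Result:
id | title  | genre 
---+--------+-------
3  | Scream | Horror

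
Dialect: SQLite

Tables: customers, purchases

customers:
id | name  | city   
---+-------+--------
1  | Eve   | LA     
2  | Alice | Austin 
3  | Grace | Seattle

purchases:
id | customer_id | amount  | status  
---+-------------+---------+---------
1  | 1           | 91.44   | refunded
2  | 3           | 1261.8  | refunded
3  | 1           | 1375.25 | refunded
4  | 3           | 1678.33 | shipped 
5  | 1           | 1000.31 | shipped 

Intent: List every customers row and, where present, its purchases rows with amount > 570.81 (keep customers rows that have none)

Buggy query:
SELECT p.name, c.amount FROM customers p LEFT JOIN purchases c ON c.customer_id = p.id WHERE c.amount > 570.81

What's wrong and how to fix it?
Bug: Filtering c.amount in WHERE discards the NULL rows produced by LEFT JOIN, turning it into an inner join

Fix: Put 'c.amount > 570.81' in the JOIN's ON clause instead of WHERE

Corrected query:
SELECT p.name, c.amount FROM customers p LEFT JOIN purchases c ON c.customer_id = p.id AND c.amount > 570.81

Result:
name  | amount 
------+--------
Eve   | 1000.31
Eve   | 1375.25
Alice | NULL   
Grace | 1261.8 
Grace | 1678.33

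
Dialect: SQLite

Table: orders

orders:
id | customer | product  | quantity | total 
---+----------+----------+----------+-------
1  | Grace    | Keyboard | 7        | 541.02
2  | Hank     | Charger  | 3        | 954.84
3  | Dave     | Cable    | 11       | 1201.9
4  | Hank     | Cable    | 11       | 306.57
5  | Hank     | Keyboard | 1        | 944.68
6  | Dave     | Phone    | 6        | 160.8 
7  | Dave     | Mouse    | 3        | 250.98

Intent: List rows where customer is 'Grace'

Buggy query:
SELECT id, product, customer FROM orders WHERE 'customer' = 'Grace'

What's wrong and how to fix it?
Bug: Single quotes denote string literals in SQL; the column name is being compared as a constant string

Fix: Remove the quotes around the column name (or use double quotes for an identifier)

Corrected query:
SELECT id, product, customer FROM orders WHERE customer = 'Grace'

Result:
id | product  | customer
---+----------+---------
1  | Keyboard | Grace   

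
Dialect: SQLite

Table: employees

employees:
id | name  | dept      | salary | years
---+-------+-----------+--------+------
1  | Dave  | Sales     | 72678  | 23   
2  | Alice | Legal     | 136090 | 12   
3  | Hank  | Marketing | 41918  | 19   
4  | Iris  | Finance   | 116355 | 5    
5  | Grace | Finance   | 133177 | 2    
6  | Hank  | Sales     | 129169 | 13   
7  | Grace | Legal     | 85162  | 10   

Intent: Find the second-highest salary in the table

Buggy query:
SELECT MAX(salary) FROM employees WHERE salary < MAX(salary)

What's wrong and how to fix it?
Bug: The inner MAX is an aggregate inside WHERE, which is not allowed

Fix: Compute the overall MAX in a subquery, then take MAX of rows below it

Corrected query:
SELECT MAX(salary) FROM employees WHERE salary < (SELECT MAX(salary) FROM employees)

Result:
MAX(salary)
-----------
133177     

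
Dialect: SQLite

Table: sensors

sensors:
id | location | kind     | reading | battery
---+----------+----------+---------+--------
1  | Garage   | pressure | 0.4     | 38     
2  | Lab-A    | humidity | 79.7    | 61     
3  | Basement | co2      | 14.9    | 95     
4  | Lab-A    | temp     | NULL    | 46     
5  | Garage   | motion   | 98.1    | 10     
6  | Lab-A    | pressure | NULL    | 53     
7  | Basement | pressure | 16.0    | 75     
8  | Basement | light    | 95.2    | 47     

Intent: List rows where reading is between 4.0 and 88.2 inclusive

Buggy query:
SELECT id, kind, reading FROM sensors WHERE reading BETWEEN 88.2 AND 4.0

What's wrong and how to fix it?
Bug: BETWEEN expects the lower bound first; with 88.2 AND 4.0 the range is empty

Fix: Swap the bounds so the smaller value comes first

Corrected query:
SELECT id, kind, reading FROM sensors WHERE reading BETWEEN 4.0 AND 88.2

Result:
id | kind     | reading
---+----------+--------
2  | humidity | 79.7   
3  | co2      | 14.9   
7  | pressure | 16     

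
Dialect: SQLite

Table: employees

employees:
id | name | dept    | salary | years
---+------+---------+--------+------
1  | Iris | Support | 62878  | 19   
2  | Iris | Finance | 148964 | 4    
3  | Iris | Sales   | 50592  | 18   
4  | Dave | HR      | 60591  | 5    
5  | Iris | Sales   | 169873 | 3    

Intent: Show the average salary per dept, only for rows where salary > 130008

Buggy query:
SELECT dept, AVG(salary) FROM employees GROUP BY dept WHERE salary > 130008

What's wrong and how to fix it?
Bug: Row-level WHERE must come before GROUP BY in the clause order

Fix: Move the WHERE clause before GROUP BY

Corrected query:
SELECT dept, AVG(salary) FROM employees WHERE salary > 130008 GROUP BY dept

Result:
dept    | AVG(salary)
--------+------------
Finance | 148964     
Sales   | 169873     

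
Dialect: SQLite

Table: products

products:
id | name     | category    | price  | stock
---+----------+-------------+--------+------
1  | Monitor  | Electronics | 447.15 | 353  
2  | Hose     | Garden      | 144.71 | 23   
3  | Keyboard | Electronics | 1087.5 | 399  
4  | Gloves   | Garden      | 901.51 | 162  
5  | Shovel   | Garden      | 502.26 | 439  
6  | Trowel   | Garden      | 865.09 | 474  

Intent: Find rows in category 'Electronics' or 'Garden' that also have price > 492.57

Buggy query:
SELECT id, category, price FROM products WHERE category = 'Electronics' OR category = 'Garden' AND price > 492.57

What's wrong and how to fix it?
Bug: AND binds tighter than OR, so this parses as category = 'Electronics' OR (category = 'Garden' AND price > 492.57)

Fix: Add parentheses around the OR so the AND applies to both alternatives

Corrected query:
SELECT id, category, price FROM products WHERE (category = 'Electronics' OR category = 'Garden') AND price > 492.57

Result:
id | category    | price 
---+-------------+-------
3  | Electronics | 1087.5
4  | Garden      | 901.51
5  | Garden      | 502.26
6  | Garden      | 865.09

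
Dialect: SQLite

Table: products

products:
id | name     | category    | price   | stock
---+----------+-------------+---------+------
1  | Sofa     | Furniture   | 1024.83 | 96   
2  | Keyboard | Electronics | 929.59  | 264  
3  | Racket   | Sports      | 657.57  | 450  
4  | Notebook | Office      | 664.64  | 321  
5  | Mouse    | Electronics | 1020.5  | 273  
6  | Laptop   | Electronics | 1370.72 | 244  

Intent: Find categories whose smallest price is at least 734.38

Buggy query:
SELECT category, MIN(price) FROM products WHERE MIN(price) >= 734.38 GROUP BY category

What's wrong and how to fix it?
Bug: MIN() in WHERE is a misuse of aggregate

Fix: Use HAVING for the per-group MIN condition

Corrected query:
SELECT category, MIN(price) FROM products GROUP BY category HAVING MIN(price) >= 734.38

Result:
category    | MIN(price)
------------+-----------
Electronics | 929.59    
Furniture   | 1024.83   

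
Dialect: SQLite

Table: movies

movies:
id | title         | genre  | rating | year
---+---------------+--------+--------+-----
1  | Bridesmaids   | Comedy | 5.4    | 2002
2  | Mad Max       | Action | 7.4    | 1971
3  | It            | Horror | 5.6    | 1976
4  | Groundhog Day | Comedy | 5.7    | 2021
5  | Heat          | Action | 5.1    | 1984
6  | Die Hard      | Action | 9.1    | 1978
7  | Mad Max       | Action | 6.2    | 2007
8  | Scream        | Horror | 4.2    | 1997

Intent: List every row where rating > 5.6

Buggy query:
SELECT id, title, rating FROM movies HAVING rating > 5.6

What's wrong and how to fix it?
Bug: This is a non-aggregate query (no GROUP BY, no aggregates), so in SQLite the HAVING clause is invalid here; a row-level condition belongs in WHERE

Fix: Use WHERE for row-level filtering

Corrected query:
SELECT id, title, rating FROM movies WHERE rating > 5.6

Result:
id | title         | rating
---+---------------+-------
2  | Mad Max       | 7.4   
4  | Groundhog Day | 5.7   
6  | Die Hard      | 9.1   
7  | Mad Max       | 6.2   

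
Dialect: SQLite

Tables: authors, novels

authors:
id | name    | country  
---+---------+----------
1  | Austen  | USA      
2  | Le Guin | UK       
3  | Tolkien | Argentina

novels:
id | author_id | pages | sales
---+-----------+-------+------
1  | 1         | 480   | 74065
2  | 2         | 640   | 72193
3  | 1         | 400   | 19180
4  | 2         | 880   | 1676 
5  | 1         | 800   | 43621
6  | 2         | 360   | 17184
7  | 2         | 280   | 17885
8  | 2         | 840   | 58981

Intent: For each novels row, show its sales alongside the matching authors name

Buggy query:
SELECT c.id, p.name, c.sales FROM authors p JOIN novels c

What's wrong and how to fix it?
Bug: Missing join condition: each novels row is matched to all authors rows instead of just its own

Fix: Specify the join condition linking the foreign key to the parent id

Corrected query:
SELECT c.id, p.name, c.sales FROM authors p JOIN novels c ON c.author_id = p.id

Result:
id | name    | sales
---+---------+------
1  | Austen  | 74065
2  | Le Guin | 72193
3  | Austen  | 19180
4  | Le Guin | 1676 
5  | Austen  | 43621
6  | Le Guin | 17184
7  | Le Guin | 17885
8  | Le Guin | 58981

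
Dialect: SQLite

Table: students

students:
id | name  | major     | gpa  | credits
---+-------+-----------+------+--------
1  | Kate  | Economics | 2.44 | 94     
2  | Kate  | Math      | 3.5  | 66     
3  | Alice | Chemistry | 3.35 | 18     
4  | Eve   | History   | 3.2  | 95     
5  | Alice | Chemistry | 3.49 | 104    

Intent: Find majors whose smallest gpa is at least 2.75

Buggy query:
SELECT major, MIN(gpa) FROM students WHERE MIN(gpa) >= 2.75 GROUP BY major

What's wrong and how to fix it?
Bug: MIN() in WHERE is a misuse of aggregate

Fix: Replace WHERE with HAVING after the GROUP BY

Corrected query:
SELECT major, MIN(gpa) FROM students GROUP BY major HAVING MIN(gpa) >= 2.75

Result:
major     | MIN(gpa)
----------+---------
Chemistry | 3.35    
History   | 3.2     
Math      | 3.5     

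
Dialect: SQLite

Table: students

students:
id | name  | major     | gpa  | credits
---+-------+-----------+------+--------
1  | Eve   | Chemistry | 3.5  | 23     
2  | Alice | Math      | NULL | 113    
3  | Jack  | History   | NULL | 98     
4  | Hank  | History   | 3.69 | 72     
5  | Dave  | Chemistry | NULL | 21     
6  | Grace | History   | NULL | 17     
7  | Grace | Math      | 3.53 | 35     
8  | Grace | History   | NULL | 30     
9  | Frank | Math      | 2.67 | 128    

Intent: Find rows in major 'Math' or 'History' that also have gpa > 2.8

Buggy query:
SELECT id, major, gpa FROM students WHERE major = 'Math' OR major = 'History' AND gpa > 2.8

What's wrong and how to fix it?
Bug: Without parentheses, AND is evaluated before OR, so the gpa filter only applies to the 'History' branch

Fix: Add parentheses around the OR so the AND applies to both alternatives

Corrected query:
SELECT id, major, gpa FROM students WHERE (major = 'Math' OR major = 'History') AND gpa > 2.8

Result:
id | major   | gpa 
---+---------+-----
4  | History | 3.69
7  | Math    | 3.53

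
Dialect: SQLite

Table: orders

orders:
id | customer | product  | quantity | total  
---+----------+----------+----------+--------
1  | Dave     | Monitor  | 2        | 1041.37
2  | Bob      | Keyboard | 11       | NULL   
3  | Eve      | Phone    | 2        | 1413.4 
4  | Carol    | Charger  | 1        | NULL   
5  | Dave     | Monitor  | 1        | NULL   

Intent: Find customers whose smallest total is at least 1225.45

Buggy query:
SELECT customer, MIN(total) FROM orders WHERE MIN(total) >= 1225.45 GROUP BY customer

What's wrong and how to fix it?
Bug: MIN() in WHERE is a misuse of aggregate

Fix: Replace WHERE with HAVING after the GROUP BY

Corrected query:
SELECT customer, MIN(total) FROM orders GROUP BY customer HAVING MIN(total) >= 1225.45

Result:
customer | MIN(total)
---------+-----------
Eve      | 1413.4    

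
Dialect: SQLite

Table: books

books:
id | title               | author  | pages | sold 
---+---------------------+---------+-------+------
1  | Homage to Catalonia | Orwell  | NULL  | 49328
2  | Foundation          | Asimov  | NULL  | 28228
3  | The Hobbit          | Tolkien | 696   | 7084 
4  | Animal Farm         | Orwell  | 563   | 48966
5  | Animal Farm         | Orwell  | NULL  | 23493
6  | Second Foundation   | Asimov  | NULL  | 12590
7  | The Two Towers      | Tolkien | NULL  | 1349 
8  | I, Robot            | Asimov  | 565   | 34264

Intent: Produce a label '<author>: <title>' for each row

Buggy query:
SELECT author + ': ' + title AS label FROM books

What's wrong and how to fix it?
Bug: SQLite uses || for string concatenation; + coerces text to numbers (yielding 0)

Fix: Replace + with || to concatenate text

Corrected query:
SELECT author || ': ' || title AS label FROM books

Result:
label                      
---------------------------
Orwell: Homage to Catalonia
Asimov: Foundation         
Tolkien: The Hobbit        
Orwell: Animal Farm        
Orwell: Animal Farm        
Asimov: Second Foundation  
Tolkien: The Two Towers    
Asimov: I, Robot           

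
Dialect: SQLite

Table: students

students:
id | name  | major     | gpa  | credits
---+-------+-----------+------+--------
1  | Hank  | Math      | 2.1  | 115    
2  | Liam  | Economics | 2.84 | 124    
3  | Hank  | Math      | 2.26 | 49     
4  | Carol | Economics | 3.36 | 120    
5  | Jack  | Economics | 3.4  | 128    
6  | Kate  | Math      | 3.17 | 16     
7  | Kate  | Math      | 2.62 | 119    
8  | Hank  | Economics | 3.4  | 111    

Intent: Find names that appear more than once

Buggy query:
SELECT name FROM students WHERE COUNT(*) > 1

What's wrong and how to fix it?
Bug: COUNT(*) is an aggregate and cannot be used in WHERE

Fix: Group first, then use HAVING for the count condition

Corrected query:
SELECT name FROM students GROUP BY name HAVING COUNT(*) > 1

Result:
name
----
Hank
Kate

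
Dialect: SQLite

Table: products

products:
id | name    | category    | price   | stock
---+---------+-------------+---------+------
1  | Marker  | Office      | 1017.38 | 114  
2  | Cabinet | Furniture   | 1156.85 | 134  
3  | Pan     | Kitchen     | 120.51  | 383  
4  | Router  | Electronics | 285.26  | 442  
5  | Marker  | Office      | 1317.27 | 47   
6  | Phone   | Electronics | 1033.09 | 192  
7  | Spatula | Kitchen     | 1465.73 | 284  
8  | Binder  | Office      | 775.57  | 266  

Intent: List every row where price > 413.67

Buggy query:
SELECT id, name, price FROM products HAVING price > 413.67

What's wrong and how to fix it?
Bug: HAVING filters the output of aggregation, but this query has no GROUP BY and no aggregate functions, so SQLite rejects it (HAVING clause on a non-aggregate query); the condition here is per row

Fix: Replace HAVING with WHERE since the condition applies to individual rows

Corrected query:
SELECT id, name, price FROM products WHERE price > 413.67

Result:
id | name    | price  
---+---------+--------
1  | Marker  | 1017.38
2  | Cabinet | 1156.85
5  | Marker  | 1317.27
6  | Phone   | 1033.09
7  | Spatula | 1465.73
8  | Binder  | 775.57 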